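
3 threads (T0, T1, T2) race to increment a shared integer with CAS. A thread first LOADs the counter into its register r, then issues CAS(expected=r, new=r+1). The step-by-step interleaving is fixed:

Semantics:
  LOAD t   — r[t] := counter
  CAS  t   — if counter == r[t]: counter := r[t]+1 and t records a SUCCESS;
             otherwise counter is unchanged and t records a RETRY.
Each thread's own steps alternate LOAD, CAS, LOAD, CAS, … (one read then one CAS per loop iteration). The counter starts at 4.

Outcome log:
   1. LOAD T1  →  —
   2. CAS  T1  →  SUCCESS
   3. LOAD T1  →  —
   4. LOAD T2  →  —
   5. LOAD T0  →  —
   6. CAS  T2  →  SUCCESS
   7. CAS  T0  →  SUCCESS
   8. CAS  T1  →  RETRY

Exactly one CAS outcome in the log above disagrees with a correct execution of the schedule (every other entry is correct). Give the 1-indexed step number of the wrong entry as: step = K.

Reference trace:
1. LOAD T1 → mem=4 r[T1]=4 [LOAD]
2. CAS T1 → mem=5 r[T1]=4 [OK]
3. LOAD T1 → mem=5 r[T1]=5 [LOAD]
4. LOAD T2 → mem=5 r[T2]=5 [LOAD]
5. LOAD T0 → mem=5 r[T0]=5 [LOAD]
6. CAS T2 → mem=6 r[T2]=5 [OK]
7. CAS T0 → mem=6 r[T0]=5 [RETRY]
8. CAS T1 → mem=6 r[T1]=5 [RETRY]
Log disagrees first at step 7.

step = 7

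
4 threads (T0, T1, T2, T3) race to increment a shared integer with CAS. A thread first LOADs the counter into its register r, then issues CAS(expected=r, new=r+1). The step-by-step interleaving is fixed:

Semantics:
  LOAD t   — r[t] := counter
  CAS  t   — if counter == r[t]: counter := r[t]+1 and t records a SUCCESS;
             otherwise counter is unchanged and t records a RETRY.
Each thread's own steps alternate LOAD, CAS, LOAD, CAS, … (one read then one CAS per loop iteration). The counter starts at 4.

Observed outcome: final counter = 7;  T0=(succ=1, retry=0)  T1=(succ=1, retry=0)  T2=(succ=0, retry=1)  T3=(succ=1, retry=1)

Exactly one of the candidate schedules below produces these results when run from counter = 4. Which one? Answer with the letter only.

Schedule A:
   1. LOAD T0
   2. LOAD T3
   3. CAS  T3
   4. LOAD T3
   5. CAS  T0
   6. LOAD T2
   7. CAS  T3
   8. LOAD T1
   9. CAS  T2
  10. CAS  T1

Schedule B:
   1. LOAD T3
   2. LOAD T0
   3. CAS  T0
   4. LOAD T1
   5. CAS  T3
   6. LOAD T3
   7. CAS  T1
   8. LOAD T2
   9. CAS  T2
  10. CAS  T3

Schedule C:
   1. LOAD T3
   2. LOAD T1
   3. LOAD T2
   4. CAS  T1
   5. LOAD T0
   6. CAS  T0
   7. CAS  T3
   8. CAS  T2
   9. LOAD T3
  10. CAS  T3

C

Run C:
step 1: T3 LOAD ⇒ load; ctr=4 reg=4
step 2: T1 LOAD ⇒ load; ctr=4 reg=4
step 3: T2 LOAD ⇒ load; ctr=4 reg=4
step 4: T1 CAS ⇒ ok; ctr=5 reg=4
step 5: T0 LOAD ⇒ load; ctr=5 reg=5
step 6: T0 CAS ⇒ ok; ctr=6 reg=5
step 7: T3 CAS ⇒ retry; ctr=6 reg=4
step 8: T2 CAS ⇒ retry; ctr=6 reg=4
step 9: T3 LOAD ⇒ load; ctr=6 reg=6
step 10: T3 CAS ⇒ ok; ctr=7 reg=6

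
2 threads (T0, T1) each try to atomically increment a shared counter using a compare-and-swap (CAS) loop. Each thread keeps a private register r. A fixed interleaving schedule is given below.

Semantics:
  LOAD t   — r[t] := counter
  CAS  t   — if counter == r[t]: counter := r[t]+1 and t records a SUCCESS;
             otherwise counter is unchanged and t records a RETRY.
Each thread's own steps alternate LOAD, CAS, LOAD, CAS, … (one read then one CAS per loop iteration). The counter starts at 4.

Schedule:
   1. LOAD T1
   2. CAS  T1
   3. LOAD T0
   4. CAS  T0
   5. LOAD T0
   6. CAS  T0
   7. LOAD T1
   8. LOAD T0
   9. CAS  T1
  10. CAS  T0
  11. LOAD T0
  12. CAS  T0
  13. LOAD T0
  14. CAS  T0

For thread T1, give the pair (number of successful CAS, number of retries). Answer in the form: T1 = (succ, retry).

T1 = (2, 0)

T1 LOAD — after: cnt=4, r=4 — load
T1 CAS — after: cnt=5, r=4 — ok
T0 LOAD — after: cnt=5, r=5 — load
T0 CAS — after: cnt=6, r=5 — ok
T0 LOAD — after: cnt=6, r=6 — load
T0 CAS — after: cnt=7, r=6 — ok
T1 LOAD — after: cnt=7, r=7 — load
T0 LOAD — after: cnt=7, r=7 — load
T1 CAS — after: cnt=8, r=7 — ok
T0 CAS — after: cnt=8, r=7 — retry
T0 LOAD — after: cnt=8, r=8 — load
T0 CAS — after: cnt=9, r=8 — ok
T0 LOAD — after: cnt=9, r=9 — load
T0 CAS — after: cnt=10, r=9 — ok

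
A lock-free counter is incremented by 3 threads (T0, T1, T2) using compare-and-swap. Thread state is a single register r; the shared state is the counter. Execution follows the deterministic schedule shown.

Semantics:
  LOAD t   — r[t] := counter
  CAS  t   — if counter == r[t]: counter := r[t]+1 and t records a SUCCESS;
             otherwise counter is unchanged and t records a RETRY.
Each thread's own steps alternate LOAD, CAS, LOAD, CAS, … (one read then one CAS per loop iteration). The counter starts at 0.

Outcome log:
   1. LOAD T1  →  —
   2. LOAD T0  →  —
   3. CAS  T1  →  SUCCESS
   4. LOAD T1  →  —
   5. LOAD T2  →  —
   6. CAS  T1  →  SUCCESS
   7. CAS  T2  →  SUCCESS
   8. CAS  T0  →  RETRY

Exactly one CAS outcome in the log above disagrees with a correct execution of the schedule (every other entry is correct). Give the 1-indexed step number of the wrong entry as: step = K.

step = 7

Correct run:
#1 T1 reads 0
#2 T0 reads 0
#3 T1 CAS(0→1) writes; counter now 1
#4 T1 reads 1
#5 T2 reads 1
#6 T1 CAS(1→2) writes; counter now 2
#7 T2 CAS(1→2) fails; counter now 2
#8 T0 CAS(0→1) fails; counter now 2
Mismatch at 7.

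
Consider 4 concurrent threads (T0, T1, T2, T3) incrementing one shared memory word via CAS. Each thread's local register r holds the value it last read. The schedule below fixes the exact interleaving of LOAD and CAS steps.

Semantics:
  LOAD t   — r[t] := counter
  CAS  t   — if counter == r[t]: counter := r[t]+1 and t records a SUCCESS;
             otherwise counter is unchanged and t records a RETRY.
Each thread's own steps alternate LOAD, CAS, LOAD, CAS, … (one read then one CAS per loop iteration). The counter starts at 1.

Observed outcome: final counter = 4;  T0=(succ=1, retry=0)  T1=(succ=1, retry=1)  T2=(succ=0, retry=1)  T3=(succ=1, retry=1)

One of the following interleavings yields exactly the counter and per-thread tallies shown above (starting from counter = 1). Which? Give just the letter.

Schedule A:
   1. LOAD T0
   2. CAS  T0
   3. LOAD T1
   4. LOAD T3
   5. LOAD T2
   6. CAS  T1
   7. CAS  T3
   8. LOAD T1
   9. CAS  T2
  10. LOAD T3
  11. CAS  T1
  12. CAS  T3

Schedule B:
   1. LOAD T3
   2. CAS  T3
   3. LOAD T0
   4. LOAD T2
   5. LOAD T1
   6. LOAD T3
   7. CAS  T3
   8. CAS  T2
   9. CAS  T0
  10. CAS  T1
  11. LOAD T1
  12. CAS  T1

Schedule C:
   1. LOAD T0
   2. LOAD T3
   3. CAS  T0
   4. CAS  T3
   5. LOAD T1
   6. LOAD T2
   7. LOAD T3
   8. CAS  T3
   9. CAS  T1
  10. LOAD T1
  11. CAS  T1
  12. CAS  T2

C

Simulating candidate C:
[1] T0.load  rd  (counter 1, T0.r 1)
[2] T3.load  rd  (counter 1, T3.r 1)
[3] T0.cas  hit  (counter 2, T0.r 1)
[4] T3.cas  miss  (counter 2, T3.r 1)
[5] T1.load  rd  (counter 2, T1.r 2)
[6] T2.load  rd  (counter 2, T2.r 2)
[7] T3.load  rd  (counter 2, T3.r 2)
[8] T3.cas  hit  (counter 3, T3.r 2)
[9] T1.cas  miss  (counter 3, T1.r 2)
[10] T1.load  rd  (counter 3, T1.r 3)
[11] T1.cas  hit  (counter 4, T1.r 3)
[12] T2.cas  miss  (counter 4, T2.r 2)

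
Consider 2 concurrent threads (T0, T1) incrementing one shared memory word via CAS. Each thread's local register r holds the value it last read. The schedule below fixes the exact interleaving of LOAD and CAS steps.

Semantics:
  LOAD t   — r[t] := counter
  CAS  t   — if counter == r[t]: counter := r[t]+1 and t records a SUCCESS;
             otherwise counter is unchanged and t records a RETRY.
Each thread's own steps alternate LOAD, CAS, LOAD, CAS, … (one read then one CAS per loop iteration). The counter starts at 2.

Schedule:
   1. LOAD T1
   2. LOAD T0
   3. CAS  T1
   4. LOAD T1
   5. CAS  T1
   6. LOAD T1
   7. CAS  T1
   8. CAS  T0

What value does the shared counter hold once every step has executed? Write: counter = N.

counter = 5

[1] T1.load  rd  (counter 2, T1.r 2)
[2] T0.load  rd  (counter 2, T0.r 2)
[3] T1.cas  hit  (counter 3, T1.r 2)
[4] T1.load  rd  (counter 3, T1.r 3)
[5] T1.cas  hit  (counter 4, T1.r 3)
[6] T1.load  rd  (counter 4, T1.r 4)
[7] T1.cas  hit  (counter 5, T1.r 4)
[8] T0.cas  miss  (counter 5, T0.r 2)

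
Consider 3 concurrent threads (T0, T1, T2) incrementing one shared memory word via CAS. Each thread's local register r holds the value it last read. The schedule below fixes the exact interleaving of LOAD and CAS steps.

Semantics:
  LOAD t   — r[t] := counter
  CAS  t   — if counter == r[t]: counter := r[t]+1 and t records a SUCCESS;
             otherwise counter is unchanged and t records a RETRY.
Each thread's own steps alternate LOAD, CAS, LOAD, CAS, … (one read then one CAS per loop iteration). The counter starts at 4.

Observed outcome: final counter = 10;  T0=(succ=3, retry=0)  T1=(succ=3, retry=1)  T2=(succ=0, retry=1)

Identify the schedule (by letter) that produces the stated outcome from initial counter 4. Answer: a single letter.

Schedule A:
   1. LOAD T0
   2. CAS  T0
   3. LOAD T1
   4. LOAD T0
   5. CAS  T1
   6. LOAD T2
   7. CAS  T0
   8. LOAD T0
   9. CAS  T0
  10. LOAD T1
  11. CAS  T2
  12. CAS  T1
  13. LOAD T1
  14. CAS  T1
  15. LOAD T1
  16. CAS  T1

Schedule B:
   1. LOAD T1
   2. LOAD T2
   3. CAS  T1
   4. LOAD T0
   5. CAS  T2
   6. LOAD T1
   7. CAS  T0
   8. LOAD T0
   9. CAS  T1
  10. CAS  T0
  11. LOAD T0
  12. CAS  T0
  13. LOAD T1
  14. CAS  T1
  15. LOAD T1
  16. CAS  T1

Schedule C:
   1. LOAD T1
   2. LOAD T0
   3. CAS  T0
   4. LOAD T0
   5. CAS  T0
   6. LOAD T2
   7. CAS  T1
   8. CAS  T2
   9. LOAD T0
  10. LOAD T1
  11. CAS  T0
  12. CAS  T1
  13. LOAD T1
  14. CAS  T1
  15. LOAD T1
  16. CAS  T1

Run B:
#1 T1 reads 4
#2 T2 reads 4
#3 T1 CAS(4→5) writes; counter now 5
#4 T0 reads 5
#5 T2 CAS(4→5) fails; counter now 5
#6 T1 reads 5
#7 T0 CAS(5→6) writes; counter now 6
#8 T0 reads 6
#9 T1 CAS(5→6) fails; counter now 6
#10 T0 CAS(6→7) writes; counter now 7
#11 T0 reads 7
#12 T0 CAS(7→8) writes; counter now 8
#13 T1 reads 8
#14 T1 CAS(8→9) writes; counter now 9
#15 T1 reads 9
#16 T1 CAS(9→10) writes; counter now 10

B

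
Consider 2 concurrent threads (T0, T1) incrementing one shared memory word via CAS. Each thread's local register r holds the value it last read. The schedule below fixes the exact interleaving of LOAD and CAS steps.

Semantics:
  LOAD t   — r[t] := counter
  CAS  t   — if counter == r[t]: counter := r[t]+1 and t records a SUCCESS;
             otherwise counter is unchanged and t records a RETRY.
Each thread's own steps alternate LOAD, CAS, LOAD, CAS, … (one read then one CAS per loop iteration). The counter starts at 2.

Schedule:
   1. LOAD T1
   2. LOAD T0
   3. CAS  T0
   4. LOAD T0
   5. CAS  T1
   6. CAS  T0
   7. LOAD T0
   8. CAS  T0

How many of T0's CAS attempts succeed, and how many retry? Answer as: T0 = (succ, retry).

T1 LOAD — after: cnt=2, r=2 — load
T0 LOAD — after: cnt=2, r=2 — load
T0 CAS — after: cnt=3, r=2 — ok
T0 LOAD — after: cnt=3, r=3 — load
T1 CAS — after: cnt=3, r=2 — retry
T0 CAS — after: cnt=4, r=3 — ok
T0 LOAD — after: cnt=4, r=4 — load
T0 CAS — after: cnt=5, r=4 — ok

T0 = (3, 0)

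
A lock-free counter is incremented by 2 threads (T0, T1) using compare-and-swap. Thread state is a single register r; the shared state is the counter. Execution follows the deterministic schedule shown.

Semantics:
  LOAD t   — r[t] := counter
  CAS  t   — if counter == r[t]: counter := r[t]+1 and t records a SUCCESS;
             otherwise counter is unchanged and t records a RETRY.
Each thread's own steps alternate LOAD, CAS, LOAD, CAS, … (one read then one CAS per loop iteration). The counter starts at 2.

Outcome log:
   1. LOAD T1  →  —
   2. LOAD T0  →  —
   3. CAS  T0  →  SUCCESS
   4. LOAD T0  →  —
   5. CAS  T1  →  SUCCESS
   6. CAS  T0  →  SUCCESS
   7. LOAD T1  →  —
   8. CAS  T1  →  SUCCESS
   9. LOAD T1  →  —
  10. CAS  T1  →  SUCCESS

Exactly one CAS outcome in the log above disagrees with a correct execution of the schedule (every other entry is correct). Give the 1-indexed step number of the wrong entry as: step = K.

step = 5

Re-executing:
[1] T1.load  rd  (counter 2, T1.r 2)
[2] T0.load  rd  (counter 2, T0.r 2)
[3] T0.cas  hit  (counter 3, T0.r 2)
[4] T0.load  rd  (counter 3, T0.r 3)
[5] T1.cas  miss  (counter 3, T1.r 2)
[6] T0.cas  hit  (counter 4, T0.r 3)
[7] T1.load  rd  (counter 4, T1.r 4)
[8] T1.cas  hit  (counter 5, T1.r 4)
[9] T1.load  rd  (counter 5, T1.r 5)
[10] T1.cas  hit  (counter 6, T1.r 5)
Mismatch at 5.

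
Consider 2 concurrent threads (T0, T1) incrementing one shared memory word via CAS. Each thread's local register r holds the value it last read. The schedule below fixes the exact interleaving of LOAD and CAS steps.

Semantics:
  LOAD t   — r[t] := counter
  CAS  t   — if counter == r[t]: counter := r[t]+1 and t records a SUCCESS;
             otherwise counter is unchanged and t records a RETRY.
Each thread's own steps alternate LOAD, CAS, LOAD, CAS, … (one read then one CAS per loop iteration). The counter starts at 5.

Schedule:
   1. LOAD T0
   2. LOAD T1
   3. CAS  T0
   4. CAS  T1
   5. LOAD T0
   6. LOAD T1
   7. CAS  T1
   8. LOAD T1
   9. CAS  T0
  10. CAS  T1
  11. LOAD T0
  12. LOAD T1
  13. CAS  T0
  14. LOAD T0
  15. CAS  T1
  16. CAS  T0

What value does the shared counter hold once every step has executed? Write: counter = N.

counter = 10

step 1: T0 LOAD ⇒ load; ctr=5 reg=5
step 2: T1 LOAD ⇒ load; ctr=5 reg=5
step 3: T0 CAS ⇒ ok; ctr=6 reg=5
step 4: T1 CAS ⇒ retry; ctr=6 reg=5
step 5: T0 LOAD ⇒ load; ctr=6 reg=6
step 6: T1 LOAD ⇒ load; ctr=6 reg=6
step 7: T1 CAS ⇒ ok; ctr=7 reg=6
step 8: T1 LOAD ⇒ load; ctr=7 reg=7
step 9: T0 CAS ⇒ retry; ctr=7 reg=6
step 10: T1 CAS ⇒ ok; ctr=8 reg=7
step 11: T0 LOAD ⇒ load; ctr=8 reg=8
step 12: T1 LOAD ⇒ load; ctr=8 reg=8
step 13: T0 CAS ⇒ ok; ctr=9 reg=8
step 14: T0 LOAD ⇒ load; ctr=9 reg=9
step 15: T1 CAS ⇒ retry; ctr=9 reg=8
step 16: T0 CAS ⇒ ok; ctr=10 reg=9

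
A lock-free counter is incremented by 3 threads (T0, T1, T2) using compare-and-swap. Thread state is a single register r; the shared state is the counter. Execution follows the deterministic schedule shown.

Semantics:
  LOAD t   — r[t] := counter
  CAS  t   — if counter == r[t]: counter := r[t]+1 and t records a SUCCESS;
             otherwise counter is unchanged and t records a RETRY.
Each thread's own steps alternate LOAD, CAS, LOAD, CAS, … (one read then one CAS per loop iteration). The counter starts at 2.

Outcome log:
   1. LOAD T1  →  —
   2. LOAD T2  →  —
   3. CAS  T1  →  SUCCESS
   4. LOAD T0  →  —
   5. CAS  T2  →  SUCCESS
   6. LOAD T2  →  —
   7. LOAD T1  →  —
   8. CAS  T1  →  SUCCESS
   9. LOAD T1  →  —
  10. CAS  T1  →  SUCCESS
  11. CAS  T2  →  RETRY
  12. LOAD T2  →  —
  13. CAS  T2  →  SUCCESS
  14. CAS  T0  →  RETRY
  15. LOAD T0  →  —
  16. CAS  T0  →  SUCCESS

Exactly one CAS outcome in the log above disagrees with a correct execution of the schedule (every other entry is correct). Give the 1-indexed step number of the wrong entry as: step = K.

step = 5

Re-executing:
[1] T1.load  rd  (counter 2, T1.r 2)
[2] T2.load  rd  (counter 2, T2.r 2)
[3] T1.cas  hit  (counter 3, T1.r 2)
[4] T0.load  rd  (counter 3, T0.r 3)
[5] T2.cas  miss  (counter 3, T2.r 2)
[6] T2.load  rd  (counter 3, T2.r 3)
[7] T1.load  rd  (counter 3, T1.r 3)
[8] T1.cas  hit  (counter 4, T1.r 3)
[9] T1.load  rd  (counter 4, T1.r 4)
[10] T1.cas  hit  (counter 5, T1.r 4)
[11] T2.cas  miss  (counter 5, T2.r 3)
[12] T2.load  rd  (counter 5, T2.r 5)
[13] T2.cas  hit  (counter 6, T2.r 5)
[14] T0.cas  miss  (counter 6, T0.r 3)
[15] T0.load  rd  (counter 6, T0.r 6)
[16] T0.cas  hit  (counter 7, T0.r 6)
Mismatch at 5.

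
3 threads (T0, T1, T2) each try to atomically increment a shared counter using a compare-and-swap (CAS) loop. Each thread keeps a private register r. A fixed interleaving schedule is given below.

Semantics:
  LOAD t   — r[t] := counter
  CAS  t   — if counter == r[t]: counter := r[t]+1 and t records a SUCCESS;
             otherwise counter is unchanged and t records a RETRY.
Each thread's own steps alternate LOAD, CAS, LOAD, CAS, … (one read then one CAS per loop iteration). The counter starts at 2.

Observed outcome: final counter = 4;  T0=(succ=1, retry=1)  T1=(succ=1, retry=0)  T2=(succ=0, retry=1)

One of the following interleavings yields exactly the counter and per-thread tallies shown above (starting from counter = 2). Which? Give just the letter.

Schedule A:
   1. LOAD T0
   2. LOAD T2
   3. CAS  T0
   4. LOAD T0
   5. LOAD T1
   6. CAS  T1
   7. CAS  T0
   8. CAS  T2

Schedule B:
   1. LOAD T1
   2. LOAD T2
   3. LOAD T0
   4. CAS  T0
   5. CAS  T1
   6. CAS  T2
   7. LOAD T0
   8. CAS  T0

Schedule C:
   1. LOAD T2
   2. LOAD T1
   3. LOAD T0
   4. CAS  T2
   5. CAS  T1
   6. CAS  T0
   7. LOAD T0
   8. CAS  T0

A

Tracing schedule A:
T0 LOAD — after: cnt=2, r=2 — load
T2 LOAD — after: cnt=2, r=2 — load
T0 CAS — after: cnt=3, r=2 — ok
T0 LOAD — after: cnt=3, r=3 — load
T1 LOAD — after: cnt=3, r=3 — load
T1 CAS — after: cnt=4, r=3 — ok
T0 CAS — after: cnt=4, r=3 — retry
T2 CAS — after: cnt=4, r=2 — retry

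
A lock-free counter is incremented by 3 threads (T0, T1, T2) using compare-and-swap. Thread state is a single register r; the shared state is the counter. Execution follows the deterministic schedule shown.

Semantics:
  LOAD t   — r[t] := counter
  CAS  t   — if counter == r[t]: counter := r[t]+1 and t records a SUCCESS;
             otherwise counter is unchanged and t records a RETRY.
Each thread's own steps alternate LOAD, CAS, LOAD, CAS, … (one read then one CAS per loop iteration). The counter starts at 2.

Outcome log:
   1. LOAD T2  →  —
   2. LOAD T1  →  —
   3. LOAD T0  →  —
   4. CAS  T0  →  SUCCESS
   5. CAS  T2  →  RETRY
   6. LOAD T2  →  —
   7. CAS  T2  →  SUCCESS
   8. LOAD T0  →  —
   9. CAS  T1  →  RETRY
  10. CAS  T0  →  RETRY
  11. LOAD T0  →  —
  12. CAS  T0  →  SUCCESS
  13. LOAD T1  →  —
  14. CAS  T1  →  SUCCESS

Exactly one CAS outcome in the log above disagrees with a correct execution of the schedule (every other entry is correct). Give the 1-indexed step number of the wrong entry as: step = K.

step = 10

Re-executing:
   1) LOAD T2:  M=2  r_T2=2
   2) LOAD T1:  M=2  r_T1=2
   3) LOAD T0:  M=2  r_T0=2
   4) CAS  T0:  M=3  r_T0=2 ✓
   5) CAS  T2:  M=3  r_T2=2 ✗
   6) LOAD T2:  M=3  r_T2=3
   7) CAS  T2:  M=4  r_T2=3 ✓
   8) LOAD T0:  M=4  r_T0=4
   9) CAS  T1:  M=4  r_T1=2 ✗
  10) CAS  T0:  M=5  r_T0=4 ✓
  11) LOAD T0:  M=5  r_T0=5
  12) CAS  T0:  M=6  r_T0=5 ✓
  13) LOAD T1:  M=6  r_T1=6
  14) CAS  T1:  M=7  r_T1=6 ✓
Mismatch at 10.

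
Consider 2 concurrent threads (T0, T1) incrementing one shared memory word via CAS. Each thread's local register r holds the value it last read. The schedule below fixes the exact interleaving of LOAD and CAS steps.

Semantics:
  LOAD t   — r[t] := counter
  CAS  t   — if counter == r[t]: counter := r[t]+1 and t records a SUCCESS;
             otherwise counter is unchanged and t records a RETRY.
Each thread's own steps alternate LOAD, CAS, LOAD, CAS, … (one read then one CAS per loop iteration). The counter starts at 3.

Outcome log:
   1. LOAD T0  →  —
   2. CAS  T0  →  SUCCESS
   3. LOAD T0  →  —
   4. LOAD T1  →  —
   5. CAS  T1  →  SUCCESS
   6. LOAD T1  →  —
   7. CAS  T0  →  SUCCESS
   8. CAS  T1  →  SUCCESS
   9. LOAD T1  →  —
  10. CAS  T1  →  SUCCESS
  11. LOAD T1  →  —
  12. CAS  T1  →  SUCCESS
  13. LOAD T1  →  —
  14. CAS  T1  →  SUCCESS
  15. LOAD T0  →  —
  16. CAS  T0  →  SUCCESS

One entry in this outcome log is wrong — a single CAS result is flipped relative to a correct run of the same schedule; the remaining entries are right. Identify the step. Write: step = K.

step = 7

Correct run:
1. LOAD T0 → mem=3 r[T0]=3 [LOAD]
2. CAS T0 → mem=4 r[T0]=3 [OK]
3. LOAD T0 → mem=4 r[T0]=4 [LOAD]
4. LOAD T1 → mem=4 r[T1]=4 [LOAD]
5. CAS T1 → mem=5 r[T1]=4 [OK]
6. LOAD T1 → mem=5 r[T1]=5 [LOAD]
7. CAS T0 → mem=5 r[T0]=4 [RETRY]
8. CAS T1 → mem=6 r[T1]=5 [OK]
9. LOAD T1 → mem=6 r[T1]=6 [LOAD]
10. CAS T1 → mem=7 r[T1]=6 [OK]
11. LOAD T1 → mem=7 r[T1]=7 [LOAD]
12. CAS T1 → mem=8 r[T1]=7 [OK]
13. LOAD T1 → mem=8 r[T1]=8 [LOAD]
14. CAS T1 → mem=9 r[T1]=8 [OK]
15. LOAD T0 → mem=9 r[T0]=9 [LOAD]
16. CAS T0 → mem=10 r[T0]=9 [OK]
Flip is step 7.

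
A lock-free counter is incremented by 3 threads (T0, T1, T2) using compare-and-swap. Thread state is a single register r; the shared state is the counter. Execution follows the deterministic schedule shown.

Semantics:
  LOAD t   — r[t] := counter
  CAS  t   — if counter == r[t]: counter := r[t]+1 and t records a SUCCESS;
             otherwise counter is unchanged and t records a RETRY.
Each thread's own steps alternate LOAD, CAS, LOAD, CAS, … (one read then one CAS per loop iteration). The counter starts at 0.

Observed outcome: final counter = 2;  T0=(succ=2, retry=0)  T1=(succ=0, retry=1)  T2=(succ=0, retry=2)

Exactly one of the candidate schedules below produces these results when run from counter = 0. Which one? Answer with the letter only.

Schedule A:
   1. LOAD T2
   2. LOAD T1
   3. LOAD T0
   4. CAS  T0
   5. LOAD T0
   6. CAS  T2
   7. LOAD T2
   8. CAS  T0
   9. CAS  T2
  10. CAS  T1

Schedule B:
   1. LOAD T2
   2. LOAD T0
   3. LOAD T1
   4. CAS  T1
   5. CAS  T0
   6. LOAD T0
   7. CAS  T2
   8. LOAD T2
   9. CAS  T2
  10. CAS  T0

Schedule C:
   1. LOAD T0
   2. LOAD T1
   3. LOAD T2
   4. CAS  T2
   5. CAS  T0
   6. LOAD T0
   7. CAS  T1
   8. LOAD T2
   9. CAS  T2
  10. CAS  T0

Tracing schedule A:
[1] T2.load  rd  (counter 0, T2.r 0)
[2] T1.load  rd  (counter 0, T1.r 0)
[3] T0.load  rd  (counter 0, T0.r 0)
[4] T0.cas  hit  (counter 1, T0.r 0)
[5] T0.load  rd  (counter 1, T0.r 1)
[6] T2.cas  miss  (counter 1, T2.r 0)
[7] T2.load  rd  (counter 1, T2.r 1)
[8] T0.cas  hit  (counter 2, T0.r 1)
[9] T2.cas  miss  (counter 2, T2.r 1)
[10] T1.cas  miss  (counter 2, T1.r 0)

A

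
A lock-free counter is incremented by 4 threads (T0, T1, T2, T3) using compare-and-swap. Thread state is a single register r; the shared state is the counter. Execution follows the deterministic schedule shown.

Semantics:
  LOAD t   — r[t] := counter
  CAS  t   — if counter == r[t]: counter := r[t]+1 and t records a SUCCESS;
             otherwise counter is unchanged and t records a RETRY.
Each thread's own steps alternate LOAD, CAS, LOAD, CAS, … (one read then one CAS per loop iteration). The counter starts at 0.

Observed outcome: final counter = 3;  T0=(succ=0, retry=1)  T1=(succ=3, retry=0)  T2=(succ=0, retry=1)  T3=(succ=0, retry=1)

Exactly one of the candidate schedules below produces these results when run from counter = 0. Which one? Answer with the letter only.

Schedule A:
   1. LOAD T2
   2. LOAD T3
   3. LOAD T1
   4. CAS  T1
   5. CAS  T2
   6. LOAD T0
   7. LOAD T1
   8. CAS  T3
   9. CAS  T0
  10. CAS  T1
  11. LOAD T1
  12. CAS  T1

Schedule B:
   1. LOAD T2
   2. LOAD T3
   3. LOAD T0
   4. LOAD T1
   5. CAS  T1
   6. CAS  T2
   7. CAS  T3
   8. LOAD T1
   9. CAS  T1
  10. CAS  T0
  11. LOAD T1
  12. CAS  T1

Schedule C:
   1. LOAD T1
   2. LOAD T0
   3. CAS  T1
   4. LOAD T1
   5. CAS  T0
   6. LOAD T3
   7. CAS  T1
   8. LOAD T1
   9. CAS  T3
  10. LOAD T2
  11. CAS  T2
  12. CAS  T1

Simulating candidate B:
   1) LOAD T2:  M=0  r_T2=0
   2) LOAD T3:  M=0  r_T3=0
   3) LOAD T0:  M=0  r_T0=0
   4) LOAD T1:  M=0  r_T1=0
   5) CAS  T1:  M=1  r_T1=0 ✓
   6) CAS  T2:  M=1  r_T2=0 ✗
   7) CAS  T3:  M=1  r_T3=0 ✗
   8) LOAD T1:  M=1  r_T1=1
   9) CAS  T1:  M=2  r_T1=1 ✓
  10) CAS  T0:  M=2  r_T0=0 ✗
  11) LOAD T1:  M=2  r_T1=2
  12) CAS  T1:  M=3  r_T1=2 ✓

B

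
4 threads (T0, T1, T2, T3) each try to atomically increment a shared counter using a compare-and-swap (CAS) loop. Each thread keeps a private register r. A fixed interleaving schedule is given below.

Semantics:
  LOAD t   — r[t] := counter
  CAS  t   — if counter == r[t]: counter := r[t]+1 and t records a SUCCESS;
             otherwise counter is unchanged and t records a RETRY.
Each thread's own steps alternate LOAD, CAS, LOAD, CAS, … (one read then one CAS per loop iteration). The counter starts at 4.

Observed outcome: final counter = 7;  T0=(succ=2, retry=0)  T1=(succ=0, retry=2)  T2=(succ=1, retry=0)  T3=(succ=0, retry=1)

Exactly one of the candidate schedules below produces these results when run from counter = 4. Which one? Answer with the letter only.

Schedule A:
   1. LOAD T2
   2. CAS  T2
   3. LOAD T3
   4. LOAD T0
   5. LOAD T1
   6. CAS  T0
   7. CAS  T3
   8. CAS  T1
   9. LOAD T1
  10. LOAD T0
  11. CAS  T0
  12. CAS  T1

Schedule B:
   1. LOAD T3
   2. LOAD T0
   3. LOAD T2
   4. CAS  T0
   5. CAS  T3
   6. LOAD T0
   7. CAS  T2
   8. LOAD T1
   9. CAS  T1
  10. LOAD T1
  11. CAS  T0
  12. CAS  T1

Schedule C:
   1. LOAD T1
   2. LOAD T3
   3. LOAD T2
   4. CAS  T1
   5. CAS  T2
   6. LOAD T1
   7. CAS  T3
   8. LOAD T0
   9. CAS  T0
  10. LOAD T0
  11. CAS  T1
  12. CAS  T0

A

Tracing schedule A:
[1] T2.load  rd  (counter 4, T2.r 4)
[2] T2.cas  hit  (counter 5, T2.r 4)
[3] T3.load  rd  (counter 5, T3.r 5)
[4] T0.load  rd  (counter 5, T0.r 5)
[5] T1.load  rd  (counter 5, T1.r 5)
[6] T0.cas  hit  (counter 6, T0.r 5)
[7] T3.cas  miss  (counter 6, T3.r 5)
[8] T1.cas  miss  (counter 6, T1.r 5)
[9] T1.load  rd  (counter 6, T1.r 6)
[10] T0.load  rd  (counter 6, T0.r 6)
[11] T0.cas  hit  (counter 7, T0.r 6)
[12] T1.cas  miss  (counter 7, T1.r 6)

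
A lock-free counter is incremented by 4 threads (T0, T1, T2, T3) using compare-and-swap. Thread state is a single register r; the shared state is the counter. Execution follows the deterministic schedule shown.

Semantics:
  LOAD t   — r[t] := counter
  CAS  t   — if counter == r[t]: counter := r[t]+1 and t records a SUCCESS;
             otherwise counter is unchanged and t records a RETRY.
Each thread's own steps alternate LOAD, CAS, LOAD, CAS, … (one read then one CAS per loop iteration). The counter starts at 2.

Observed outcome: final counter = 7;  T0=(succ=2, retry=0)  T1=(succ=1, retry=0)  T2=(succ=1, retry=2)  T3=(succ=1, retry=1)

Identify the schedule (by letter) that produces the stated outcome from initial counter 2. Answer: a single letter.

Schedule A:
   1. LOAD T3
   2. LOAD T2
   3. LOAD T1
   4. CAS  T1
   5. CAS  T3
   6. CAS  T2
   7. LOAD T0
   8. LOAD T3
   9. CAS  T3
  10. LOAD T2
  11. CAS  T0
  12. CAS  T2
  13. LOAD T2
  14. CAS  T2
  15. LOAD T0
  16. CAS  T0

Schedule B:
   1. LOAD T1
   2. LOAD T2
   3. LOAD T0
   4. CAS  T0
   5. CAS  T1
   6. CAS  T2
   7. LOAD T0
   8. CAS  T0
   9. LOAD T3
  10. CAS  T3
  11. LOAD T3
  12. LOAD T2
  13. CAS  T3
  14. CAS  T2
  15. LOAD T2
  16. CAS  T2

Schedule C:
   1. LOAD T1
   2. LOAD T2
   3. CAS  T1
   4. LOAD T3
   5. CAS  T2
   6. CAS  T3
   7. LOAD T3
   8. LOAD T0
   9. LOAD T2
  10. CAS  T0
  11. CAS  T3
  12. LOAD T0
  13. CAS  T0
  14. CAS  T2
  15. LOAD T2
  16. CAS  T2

Simulating candidate C:
[1] T1.load  rd  (counter 2, T1.r 2)
[2] T2.load  rd  (counter 2, T2.r 2)
[3] T1.cas  hit  (counter 3, T1.r 2)
[4] T3.load  rd  (counter 3, T3.r 3)
[5] T2.cas  miss  (counter 3, T2.r 2)
[6] T3.cas  hit  (counter 4, T3.r 3)
[7] T3.load  rd  (counter 4, T3.r 4)
[8] T0.load  rd  (counter 4, T0.r 4)
[9] T2.load  rd  (counter 4, T2.r 4)
[10] T0.cas  hit  (counter 5, T0.r 4)
[11] T3.cas  miss  (counter 5, T3.r 4)
[12] T0.load  rd  (counter 5, T0.r 5)
[13] T0.cas  hit  (counter 6, T0.r 5)
[14] T2.cas  miss  (counter 6, T2.r 4)
[15] T2.load  rd  (counter 6, T2.r 6)
[16] T2.cas  hit  (counter 7, T2.r 6)

C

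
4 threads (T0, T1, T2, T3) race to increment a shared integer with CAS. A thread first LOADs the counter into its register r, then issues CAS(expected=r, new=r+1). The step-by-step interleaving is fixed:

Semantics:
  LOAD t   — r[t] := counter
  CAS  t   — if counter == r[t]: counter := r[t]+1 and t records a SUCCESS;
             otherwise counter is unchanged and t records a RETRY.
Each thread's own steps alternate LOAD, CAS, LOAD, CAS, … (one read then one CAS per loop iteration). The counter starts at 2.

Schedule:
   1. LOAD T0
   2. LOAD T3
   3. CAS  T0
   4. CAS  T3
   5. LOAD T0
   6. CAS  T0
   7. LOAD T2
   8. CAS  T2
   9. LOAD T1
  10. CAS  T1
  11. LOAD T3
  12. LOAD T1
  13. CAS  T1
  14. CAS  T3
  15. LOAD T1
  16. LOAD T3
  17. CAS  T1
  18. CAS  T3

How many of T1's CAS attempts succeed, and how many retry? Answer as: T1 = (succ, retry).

T1 = (3, 0)

   1) LOAD T0:  M=2  r_T0=2
   2) LOAD T3:  M=2  r_T3=2
   3) CAS  T0:  M=3  r_T0=2 ✓
   4) CAS  T3:  M=3  r_T3=2 ✗
   5) LOAD T0:  M=3  r_T0=3
   6) CAS  T0:  M=4  r_T0=3 ✓
   7) LOAD T2:  M=4  r_T2=4
   8) CAS  T2:  M=5  r_T2=4 ✓
   9) LOAD T1:  M=5  r_T1=5
  10) CAS  T1:  M=6  r_T1=5 ✓
  11) LOAD T3:  M=6  r_T3=6
  12) LOAD T1:  M=6  r_T1=6
  13) CAS  T1:  M=7  r_T1=6 ✓
  14) CAS  T3:  M=7  r_T3=6 ✗
  15) LOAD T1:  M=7  r_T1=7
  16) LOAD T3:  M=7  r_T3=7
  17) CAS  T1:  M=8  r_T1=7 ✓
  18) CAS  T3:  M=8  r_T3=7 ✗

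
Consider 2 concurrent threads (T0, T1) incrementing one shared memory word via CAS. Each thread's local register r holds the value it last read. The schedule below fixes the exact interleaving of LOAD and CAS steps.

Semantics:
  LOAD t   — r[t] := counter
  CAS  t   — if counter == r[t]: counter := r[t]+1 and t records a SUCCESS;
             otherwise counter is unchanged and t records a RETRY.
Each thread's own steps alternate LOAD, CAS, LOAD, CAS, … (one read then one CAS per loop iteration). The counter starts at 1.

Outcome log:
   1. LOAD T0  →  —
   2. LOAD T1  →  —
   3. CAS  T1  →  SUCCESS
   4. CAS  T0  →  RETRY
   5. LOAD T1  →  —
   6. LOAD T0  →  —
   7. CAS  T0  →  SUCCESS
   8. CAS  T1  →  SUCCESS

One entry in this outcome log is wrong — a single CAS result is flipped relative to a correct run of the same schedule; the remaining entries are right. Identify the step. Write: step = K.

step = 8

Re-executing:
step 1: T0 LOAD ⇒ load; ctr=1 reg=1
step 2: T1 LOAD ⇒ load; ctr=1 reg=1
step 3: T1 CAS ⇒ ok; ctr=2 reg=1
step 4: T0 CAS ⇒ retry; ctr=2 reg=1
step 5: T1 LOAD ⇒ load; ctr=2 reg=2
step 6: T0 LOAD ⇒ load; ctr=2 reg=2
step 7: T0 CAS ⇒ ok; ctr=3 reg=2
step 8: T1 CAS ⇒ retry; ctr=3 reg=2
Log disagrees first at step 8.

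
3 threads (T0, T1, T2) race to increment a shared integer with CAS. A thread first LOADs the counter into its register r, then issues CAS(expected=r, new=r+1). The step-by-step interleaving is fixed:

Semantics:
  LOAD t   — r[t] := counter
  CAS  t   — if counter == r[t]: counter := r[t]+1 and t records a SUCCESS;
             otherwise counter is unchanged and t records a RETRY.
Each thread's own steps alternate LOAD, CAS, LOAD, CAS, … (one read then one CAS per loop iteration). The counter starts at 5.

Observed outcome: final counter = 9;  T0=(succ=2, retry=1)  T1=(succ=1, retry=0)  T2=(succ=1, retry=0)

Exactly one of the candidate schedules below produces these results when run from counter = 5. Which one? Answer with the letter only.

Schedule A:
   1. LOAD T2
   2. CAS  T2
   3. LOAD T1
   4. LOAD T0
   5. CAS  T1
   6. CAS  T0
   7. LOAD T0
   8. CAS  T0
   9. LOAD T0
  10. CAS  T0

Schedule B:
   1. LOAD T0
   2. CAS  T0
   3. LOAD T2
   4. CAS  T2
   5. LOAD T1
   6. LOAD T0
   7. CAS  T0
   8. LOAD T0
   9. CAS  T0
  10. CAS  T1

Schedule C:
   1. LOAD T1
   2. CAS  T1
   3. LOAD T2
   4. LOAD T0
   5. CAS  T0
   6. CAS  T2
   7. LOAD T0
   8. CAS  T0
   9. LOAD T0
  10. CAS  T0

Simulating candidate A:
step 1: T2 LOAD ⇒ load; ctr=5 reg=5
step 2: T2 CAS ⇒ ok; ctr=6 reg=5
step 3: T1 LOAD ⇒ load; ctr=6 reg=6
step 4: T0 LOAD ⇒ load; ctr=6 reg=6
step 5: T1 CAS ⇒ ok; ctr=7 reg=6
step 6: T0 CAS ⇒ retry; ctr=7 reg=6
step 7: T0 LOAD ⇒ load; ctr=7 reg=7
step 8: T0 CAS ⇒ ok; ctr=8 reg=7
step 9: T0 LOAD ⇒ load; ctr=8 reg=8
step 10: T0 CAS ⇒ ok; ctr=9 reg=8

A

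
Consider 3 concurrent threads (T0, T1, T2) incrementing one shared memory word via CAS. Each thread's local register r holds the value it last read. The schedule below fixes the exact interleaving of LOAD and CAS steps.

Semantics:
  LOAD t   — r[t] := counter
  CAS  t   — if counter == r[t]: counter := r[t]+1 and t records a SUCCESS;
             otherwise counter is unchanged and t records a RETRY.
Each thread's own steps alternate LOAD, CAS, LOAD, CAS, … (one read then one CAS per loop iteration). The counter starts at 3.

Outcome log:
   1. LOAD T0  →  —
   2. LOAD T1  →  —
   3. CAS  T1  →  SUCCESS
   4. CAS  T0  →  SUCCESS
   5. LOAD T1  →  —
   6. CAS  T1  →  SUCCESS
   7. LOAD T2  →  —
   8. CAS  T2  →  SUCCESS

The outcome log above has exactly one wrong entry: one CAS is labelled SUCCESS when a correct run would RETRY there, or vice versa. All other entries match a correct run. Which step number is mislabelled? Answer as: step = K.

step = 4

Re-executing:
step 1: T0 LOAD ⇒ load; ctr=3 reg=3
step 2: T1 LOAD ⇒ load; ctr=3 reg=3
step 3: T1 CAS ⇒ ok; ctr=4 reg=3
step 4: T0 CAS ⇒ retry; ctr=4 reg=3
step 5: T1 LOAD ⇒ load; ctr=4 reg=4
step 6: T1 CAS ⇒ ok; ctr=5 reg=4
step 7: T2 LOAD ⇒ load; ctr=5 reg=5
step 8: T2 CAS ⇒ ok; ctr=6 reg=5
Log disagrees first at step 4.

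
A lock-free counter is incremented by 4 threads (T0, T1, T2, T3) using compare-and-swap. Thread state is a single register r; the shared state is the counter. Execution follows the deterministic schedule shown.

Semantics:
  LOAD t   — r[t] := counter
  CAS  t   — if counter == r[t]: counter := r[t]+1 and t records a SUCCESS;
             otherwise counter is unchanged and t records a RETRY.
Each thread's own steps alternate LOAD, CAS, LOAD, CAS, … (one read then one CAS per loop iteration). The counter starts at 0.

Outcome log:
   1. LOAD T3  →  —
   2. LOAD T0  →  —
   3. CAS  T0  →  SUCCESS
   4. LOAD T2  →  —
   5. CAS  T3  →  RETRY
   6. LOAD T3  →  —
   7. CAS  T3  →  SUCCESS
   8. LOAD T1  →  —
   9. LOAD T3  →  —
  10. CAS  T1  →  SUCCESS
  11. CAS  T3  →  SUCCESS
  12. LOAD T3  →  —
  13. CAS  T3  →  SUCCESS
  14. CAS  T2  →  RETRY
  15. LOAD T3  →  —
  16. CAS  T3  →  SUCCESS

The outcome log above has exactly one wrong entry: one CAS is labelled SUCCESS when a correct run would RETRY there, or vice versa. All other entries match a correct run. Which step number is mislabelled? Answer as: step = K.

Reference trace:
step 1: T3 LOAD ⇒ load; ctr=0 reg=0
step 2: T0 LOAD ⇒ load; ctr=0 reg=0
step 3: T0 CAS ⇒ ok; ctr=1 reg=0
step 4: T2 LOAD ⇒ load; ctr=1 reg=1
step 5: T3 CAS ⇒ retry; ctr=1 reg=0
step 6: T3 LOAD ⇒ load; ctr=1 reg=1
step 7: T3 CAS ⇒ ok; ctr=2 reg=1
step 8: T1 LOAD ⇒ load; ctr=2 reg=2
step 9: T3 LOAD ⇒ load; ctr=2 reg=2
step 10: T1 CAS ⇒ ok; ctr=3 reg=2
step 11: T3 CAS ⇒ retry; ctr=3 reg=2
step 12: T3 LOAD ⇒ load; ctr=3 reg=3
step 13: T3 CAS ⇒ ok; ctr=4 reg=3
step 14: T2 CAS ⇒ retry; ctr=4 reg=1
step 15: T3 LOAD ⇒ load; ctr=4 reg=4
step 16: T3 CAS ⇒ ok; ctr=5 reg=4
Log disagrees first at step 11.

step = 11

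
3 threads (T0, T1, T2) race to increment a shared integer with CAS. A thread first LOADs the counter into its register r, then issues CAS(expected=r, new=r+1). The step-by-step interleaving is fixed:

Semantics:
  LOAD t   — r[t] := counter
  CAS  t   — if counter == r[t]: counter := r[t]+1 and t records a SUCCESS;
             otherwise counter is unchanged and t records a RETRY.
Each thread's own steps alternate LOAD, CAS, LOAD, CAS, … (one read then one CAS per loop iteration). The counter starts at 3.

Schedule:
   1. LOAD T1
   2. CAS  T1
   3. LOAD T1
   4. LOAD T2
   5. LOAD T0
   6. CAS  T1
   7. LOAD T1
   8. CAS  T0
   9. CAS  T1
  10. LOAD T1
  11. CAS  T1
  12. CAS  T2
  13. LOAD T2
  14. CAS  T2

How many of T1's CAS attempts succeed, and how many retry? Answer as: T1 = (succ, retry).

T1 = (4, 0)

T1 LOAD — after: cnt=3, r=3 — load
T1 CAS — after: cnt=4, r=3 — ok
T1 LOAD — after: cnt=4, r=4 — load
T2 LOAD — after: cnt=4, r=4 — load
T0 LOAD — after: cnt=4, r=4 — load
T1 CAS — after: cnt=5, r=4 — ok
T1 LOAD — after: cnt=5, r=5 — load
T0 CAS — after: cnt=5, r=4 — retry
T1 CAS — after: cnt=6, r=5 — ok
T1 LOAD — after: cnt=6, r=6 — load
T1 CAS — after: cnt=7, r=6 — ok
T2 CAS — after: cnt=7, r=4 — retry
T2 LOAD — after: cnt=7, r=7 — load
T2 CAS — after: cnt=8, r=7 — ok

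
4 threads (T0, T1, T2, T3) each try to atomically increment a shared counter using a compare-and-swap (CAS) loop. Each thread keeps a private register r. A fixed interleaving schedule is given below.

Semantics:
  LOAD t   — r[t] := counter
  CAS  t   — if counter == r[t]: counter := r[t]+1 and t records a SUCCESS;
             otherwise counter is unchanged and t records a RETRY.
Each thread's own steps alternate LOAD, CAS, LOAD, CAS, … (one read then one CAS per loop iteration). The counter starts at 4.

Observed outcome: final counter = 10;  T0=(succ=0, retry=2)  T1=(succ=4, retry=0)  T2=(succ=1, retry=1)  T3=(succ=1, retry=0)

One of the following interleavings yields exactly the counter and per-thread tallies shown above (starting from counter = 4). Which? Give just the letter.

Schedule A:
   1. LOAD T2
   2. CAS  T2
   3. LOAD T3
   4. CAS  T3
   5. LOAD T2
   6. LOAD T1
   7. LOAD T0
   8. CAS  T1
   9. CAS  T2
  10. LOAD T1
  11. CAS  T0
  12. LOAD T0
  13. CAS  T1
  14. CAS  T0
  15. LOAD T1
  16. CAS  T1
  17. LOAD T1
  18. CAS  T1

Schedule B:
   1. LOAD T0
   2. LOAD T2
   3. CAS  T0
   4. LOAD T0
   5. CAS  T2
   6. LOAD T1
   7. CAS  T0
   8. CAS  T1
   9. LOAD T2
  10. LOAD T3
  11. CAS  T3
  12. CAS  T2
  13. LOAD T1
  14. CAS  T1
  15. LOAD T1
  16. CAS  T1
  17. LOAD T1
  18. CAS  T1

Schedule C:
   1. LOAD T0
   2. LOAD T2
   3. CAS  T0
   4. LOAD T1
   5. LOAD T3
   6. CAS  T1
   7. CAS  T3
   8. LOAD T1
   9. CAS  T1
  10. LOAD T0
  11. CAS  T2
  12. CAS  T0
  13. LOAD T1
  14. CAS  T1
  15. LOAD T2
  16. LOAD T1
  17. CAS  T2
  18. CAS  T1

A

Tracing schedule A:
   1) LOAD T2:  M=4  r_T2=4
   2) CAS  T2:  M=5  r_T2=4 ✓
   3) LOAD T3:  M=5  r_T3=5
   4) CAS  T3:  M=6  r_T3=5 ✓
   5) LOAD T2:  M=6  r_T2=6
   6) LOAD T1:  M=6  r_T1=6
   7) LOAD T0:  M=6  r_T0=6
   8) CAS  T1:  M=7  r_T1=6 ✓
   9) CAS  T2:  M=7  r_T2=6 ✗
  10) LOAD T1:  M=7  r_T1=7
  11) CAS  T0:  M=7  r_T0=6 ✗
  12) LOAD T0:  M=7  r_T0=7
  13) CAS  T1:  M=8  r_T1=7 ✓
  14) CAS  T0:  M=8  r_T0=7 ✗
  15) LOAD T1:  M=8  r_T1=8
  16) CAS  T1:  M=9  r_T1=8 ✓
  17) LOAD T1:  M=9  r_T1=9
  18) CAS  T1:  M=10  r_T1=9 ✓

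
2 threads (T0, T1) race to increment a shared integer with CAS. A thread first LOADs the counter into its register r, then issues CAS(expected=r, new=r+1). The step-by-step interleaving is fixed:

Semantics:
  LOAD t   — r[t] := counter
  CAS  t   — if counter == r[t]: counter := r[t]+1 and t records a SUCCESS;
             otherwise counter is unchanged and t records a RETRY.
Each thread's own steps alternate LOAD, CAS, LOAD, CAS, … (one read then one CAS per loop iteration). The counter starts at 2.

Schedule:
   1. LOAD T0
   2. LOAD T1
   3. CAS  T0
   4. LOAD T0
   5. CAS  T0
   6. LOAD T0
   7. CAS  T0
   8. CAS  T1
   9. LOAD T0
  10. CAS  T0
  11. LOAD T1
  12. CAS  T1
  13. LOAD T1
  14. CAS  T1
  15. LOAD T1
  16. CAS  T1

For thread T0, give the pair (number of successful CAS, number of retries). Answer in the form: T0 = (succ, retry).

T0 = (4, 0)

#1 T0 reads 2
#2 T1 reads 2
#3 T0 CAS(2→3) writes; counter now 3
#4 T0 reads 3
#5 T0 CAS(3→4) writes; counter now 4
#6 T0 reads 4
#7 T0 CAS(4→5) writes; counter now 5
#8 T1 CAS(2→3) fails; counter now 5
#9 T0 reads 5
#10 T0 CAS(5→6) writes; counter now 6
#11 T1 reads 6
#12 T1 CAS(6→7) writes; counter now 7
#13 T1 reads 7
#14 T1 CAS(7→8) writes; counter now 8
#15 T1 reads 8
#16 T1 CAS(8→9) writes; counter now 9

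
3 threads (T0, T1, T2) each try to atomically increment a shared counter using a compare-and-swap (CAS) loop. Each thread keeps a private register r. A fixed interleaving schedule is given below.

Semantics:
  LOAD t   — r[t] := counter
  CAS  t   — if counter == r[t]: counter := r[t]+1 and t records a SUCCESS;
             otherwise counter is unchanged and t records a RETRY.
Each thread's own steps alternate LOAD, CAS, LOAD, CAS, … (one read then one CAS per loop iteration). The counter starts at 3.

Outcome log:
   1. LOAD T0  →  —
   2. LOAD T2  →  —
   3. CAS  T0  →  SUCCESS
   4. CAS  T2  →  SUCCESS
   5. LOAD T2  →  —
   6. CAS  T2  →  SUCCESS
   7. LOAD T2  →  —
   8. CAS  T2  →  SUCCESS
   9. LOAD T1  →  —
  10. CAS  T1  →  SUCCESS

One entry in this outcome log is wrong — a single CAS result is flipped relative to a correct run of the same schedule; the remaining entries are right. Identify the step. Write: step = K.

step = 4

Reference trace:
T0 LOAD — after: cnt=3, r=3 — load
T2 LOAD — after: cnt=3, r=3 — load
T0 CAS — after: cnt=4, r=3 — ok
T2 CAS — after: cnt=4, r=3 — retry
T2 LOAD — after: cnt=4, r=4 — load
T2 CAS — after: cnt=5, r=4 — ok
T2 LOAD — after: cnt=5, r=5 — load
T2 CAS — after: cnt=6, r=5 — ok
T1 LOAD — after: cnt=6, r=6 — load
T1 CAS — after: cnt=7, r=6 — ok
Mismatch at 4.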